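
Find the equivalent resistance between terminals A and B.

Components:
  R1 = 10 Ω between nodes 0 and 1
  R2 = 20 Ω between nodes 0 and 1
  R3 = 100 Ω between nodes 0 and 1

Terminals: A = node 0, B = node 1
Reduce the network between node 0 (A) and node 1 (B) by series/parallel combination:
  Rp1 = R1 ‖ R2 ‖ R3 (parallel, all between nodes 0 and 1) = 1/(1/10 + 1/20 + 1/100) = 6.25 Ω
R_eq = 6.25 Ω

Final answer: 6.25 Ω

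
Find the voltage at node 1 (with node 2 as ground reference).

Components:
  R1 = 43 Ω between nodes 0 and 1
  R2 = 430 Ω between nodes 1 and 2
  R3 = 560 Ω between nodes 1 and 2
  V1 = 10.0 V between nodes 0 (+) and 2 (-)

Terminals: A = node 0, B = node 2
Nodal analysis, taking node 2 as the 0 V reference.
Source V1 fixes V_0 = 10 V.
KCL at each unknown node (sum of currents leaving = 0; resistances in Ω):
  Node 1: (V_1 - 10)/43 + (V_1 - 0)/430 + (V_1 - 0)/560 = 0
Collecting terms: 0.02737 × V_1 = 0.2326  =>  V_1 = 8.498 V
The requested potential is V_1 = 8.498 V.

Final answer: V_1 = 8.498 V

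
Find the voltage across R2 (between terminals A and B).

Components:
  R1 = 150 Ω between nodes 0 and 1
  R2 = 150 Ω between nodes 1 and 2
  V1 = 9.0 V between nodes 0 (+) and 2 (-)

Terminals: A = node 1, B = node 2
R1 and R2 are in series across V1 (node 0 → node 1 → node 2), and the output A–B is taken across R2, so this is a voltage divider.
Series current: I = V1/(R1 + R2) = 9/(150 + 150) = 9/300 = 0.03 A
V_R2 = I × R2 = V1 × R2/(R1 + R2) = 9 × 150/300 = 4.5 V

Final answer: 4.5 V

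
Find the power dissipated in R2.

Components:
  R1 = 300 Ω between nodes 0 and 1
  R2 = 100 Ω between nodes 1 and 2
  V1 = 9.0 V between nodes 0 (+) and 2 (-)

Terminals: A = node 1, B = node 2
Nodal analysis, taking node 2 as the 0 V reference.
Source V1 fixes V_0 = 9 V.
KCL at each unknown node (sum of currents leaving = 0; resistances in Ω):
  Node 1: (V_1 - 9)/300 + (V_1 - 0)/100 = 0
Collecting terms: 0.01333 × V_1 = 0.03  =>  V_1 = 2.25 V
I_R2 = (V_1 - V_2)/R2 = (2.25 - 0)/100 = 0.0225 A
P_R2 = I_R2² × R2 = (0.0225)² × 100 = 0.05063 W

Final answer: 0.05063 W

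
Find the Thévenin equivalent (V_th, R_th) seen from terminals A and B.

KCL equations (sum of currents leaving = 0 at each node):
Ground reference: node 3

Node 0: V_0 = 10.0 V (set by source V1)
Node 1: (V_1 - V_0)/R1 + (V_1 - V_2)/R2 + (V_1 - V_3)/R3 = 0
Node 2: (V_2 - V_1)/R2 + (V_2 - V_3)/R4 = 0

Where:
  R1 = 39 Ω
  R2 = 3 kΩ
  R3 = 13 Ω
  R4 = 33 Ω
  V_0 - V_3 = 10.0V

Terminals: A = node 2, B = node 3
Step 1 — V_th is the open-circuit voltage V_A - V_B (nothing connected across the terminals).
Nodal analysis, taking node 3 as the 0 V reference.
Source V1 fixes V_0 = 10 V.
KCL at each unknown node (sum of currents leaving = 0; resistances in Ω):
  Node 1: (V_1 - 10)/39 + (V_1 - V_2)/3000 + (V_1 - 0)/13 = 0
  Node 2: (V_2 - V_1)/3000 + (V_2 - 0)/33 = 0
Collecting terms (coefficients in siemens):
  0.1029·V_1 - 0.0003333·V_2 = 0.2564
  0.03064·V_2 - 0.0003333·V_1 = 0
Determinant D = (0.1029)(0.03064) - (-0.0003333)(-0.0003333) = 0.003152
V_1 = [(0.2564)(0.03064) - (-0.0003333)(0)]/D = 2.492 V
V_2 = [(0.1029)(0) - (0.2564)(-0.0003333)]/D = 0.02711 V
V_th = V_2 - V_3 = 0.02711 - 0 = 0.02711 V
Step 2 — R_th: zero the source — replace V1 by a short circuit (node 3 merges into node 0) — and find the resistance seen between A (node 2) and B (node 0).
Reduce the network between node 2 (A) and node 0 (B) by series/parallel combination:
  Rp1 = R1 ‖ R3 (parallel, both between nodes 0 and 1) = 1/(1/39 + 1/13) = 9.75 Ω
  Rs1 = R2 + Rp1 (series, joined only at node 1) = 3000 + 9.75 = 3010 Ω
  Rp2 = R4 ‖ Rs1 (parallel, both between nodes 0 and 2) = 1/(1/33 + 1/3010) = 32.64 Ω
R_th = 32.64 Ω

Final answer: V_th = 0.02711 V, R_th = 32.64 Ω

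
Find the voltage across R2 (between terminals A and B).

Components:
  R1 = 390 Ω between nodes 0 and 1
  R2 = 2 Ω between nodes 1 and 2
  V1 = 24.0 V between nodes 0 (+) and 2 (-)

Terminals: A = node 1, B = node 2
R1 and R2 are in series across V1 (node 0 → node 1 → node 2), and the output A–B is taken across R2, so this is a voltage divider.
Series current: I = V1/(R1 + R2) = 24/(390 + 2) = 24/392 = 0.06122 A
V_R2 = I × R2 = V1 × R2/(R1 + R2) = 24 × 2/392 = 0.1224 V

Final answer: 0.1224 V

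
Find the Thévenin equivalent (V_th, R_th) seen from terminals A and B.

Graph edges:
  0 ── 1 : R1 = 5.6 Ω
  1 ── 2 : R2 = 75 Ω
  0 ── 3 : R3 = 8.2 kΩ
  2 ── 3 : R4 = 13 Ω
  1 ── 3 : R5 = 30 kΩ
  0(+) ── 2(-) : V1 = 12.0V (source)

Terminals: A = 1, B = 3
Step 1 — V_th is the open-circuit voltage V_A - V_B (nothing connected across the terminals).
Nodal analysis, taking node 2 as the 0 V reference.
Source V1 fixes V_0 = 12 V.
KCL at each unknown node (sum of currents leaving = 0; resistances in Ω):
  Node 1: (V_1 - 12)/5.6 + (V_1 - 0)/75 + (V_1 - V_3)/30000 = 0
  Node 3: (V_3 - 12)/8200 + (V_3 - 0)/13 + (V_3 - V_1)/30000 = 0
Collecting terms (coefficients in siemens):
  0.1919·V_1 - 0.00003333·V_3 = 2.143
  0.07708·V_3 - 0.00003333·V_1 = 0.001463
Determinant D = (0.1919)(0.07708) - (-0.00003333)(-0.00003333) = 0.01479
V_1 = [(2.143)(0.07708) - (-0.00003333)(0.001463)]/D = 11.16 V
V_3 = [(0.1919)(0.001463) - (2.143)(-0.00003333)]/D = 0.02381 V
V_th = V_1 - V_3 = 11.16 - 0.02381 = 11.14 V
Step 2 — R_th: zero the source — replace V1 by a short circuit (node 2 merges into node 0) — and find the resistance seen between A (node 1) and B (node 3).
Reduce the network between node 1 (A) and node 3 (B) by series/parallel combination:
  Rp1 = R1 ‖ R2 (parallel, both between nodes 0 and 1) = 1/(1/5.6 + 1/75) = 5.211 Ω
  Rp2 = R3 ‖ R4 (parallel, both between nodes 0 and 3) = 1/(1/8200 + 1/13) = 12.98 Ω
  Rs1 = Rp1 + Rp2 (series, joined only at node 0) = 5.211 + 12.98 = 18.19 Ω
  Rp3 = R5 ‖ Rs1 (parallel, both between nodes 1 and 3) = 1/(1/30000 + 1/18.19) = 18.18 Ω
R_th = 18.18 Ω

Final answer: V_th = 11.14 V, R_th = 18.18 Ω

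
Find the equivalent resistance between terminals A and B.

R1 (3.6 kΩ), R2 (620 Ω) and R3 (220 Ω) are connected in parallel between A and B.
Reduce the network between node 0 (A) and node 1 (B) by series/parallel combination:
  Rp1 = R1 ‖ R2 ‖ R3 (parallel, all between nodes 0 and 1) = 1/(1/3600 + 1/620 + 1/220) = 155.4 Ω
R_eq = 155.4 Ω

Final answer: 155.4 Ω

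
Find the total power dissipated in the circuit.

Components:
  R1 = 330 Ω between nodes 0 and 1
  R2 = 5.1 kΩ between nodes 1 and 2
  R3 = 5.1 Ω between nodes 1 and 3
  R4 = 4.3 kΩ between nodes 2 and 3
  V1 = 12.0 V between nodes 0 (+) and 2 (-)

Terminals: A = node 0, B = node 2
Nodal analysis, taking node 2 as the 0 V reference.
Source V1 fixes V_0 = 12 V.
KCL at each unknown node (sum of currents leaving = 0; resistances in Ω):
  Node 1: (V_1 - 12)/330 + (V_1 - 0)/5100 + (V_1 - V_3)/5.1 = 0
  Node 3: (V_3 - V_1)/5.1 + (V_3 - 0)/4300 = 0
Collecting terms (coefficients in siemens):
  0.1993·V_1 - 0.1961·V_3 = 0.03636
  0.1963·V_3 - 0.1961·V_1 = 0
Determinant D = (0.1993)(0.1963) - (-0.1961)(-0.1961) = 0.000679
V_1 = [(0.03636)(0.1963) - (-0.1961)(0)]/D = 10.51 V
V_3 = [(0.1993)(0) - (0.03636)(-0.1961)]/D = 10.5 V
Power in each resistor, P = (ΔV)²/R:
  P_R1 = (12 - 10.51)²/330 = 0.006693 W
  P_R2 = (10.51 - 0)²/5100 = 0.02167 W
  P_R3 = (10.51 - 10.5)²/5.1 = 0.00003042 W
  P_R4 = (0 - 10.5)²/4300 = 0.02565 W
P_total = P_R1 + P_R2 + P_R3 + P_R4 = 0.05404 W

Final answer: 0.05404 W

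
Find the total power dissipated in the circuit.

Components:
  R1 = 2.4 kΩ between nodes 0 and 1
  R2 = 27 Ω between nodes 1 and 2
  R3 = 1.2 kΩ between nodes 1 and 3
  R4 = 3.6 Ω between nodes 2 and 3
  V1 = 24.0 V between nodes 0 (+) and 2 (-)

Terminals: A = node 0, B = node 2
Nodal analysis, taking node 2 as the 0 V reference.
Source V1 fixes V_0 = 24 V.
KCL at each unknown node (sum of currents leaving = 0; resistances in Ω):
  Node 1: (V_1 - 24)/2400 + (V_1 - 0)/27 + (V_1 - V_3)/1200 = 0
  Node 3: (V_3 - V_1)/1200 + (V_3 - 0)/3.6 = 0
Collecting terms (coefficients in siemens):
  0.03829·V_1 - 0.0008333·V_3 = 0.01
  0.2786·V_3 - 0.0008333·V_1 = 0
Determinant D = (0.03829)(0.2786) - (-0.0008333)(-0.0008333) = 0.01067
V_1 = [(0.01)(0.2786) - (-0.0008333)(0)]/D = 0.2612 V
V_3 = [(0.03829)(0) - (0.01)(-0.0008333)]/D = 0.0007813 V
Power in each resistor, P = (ΔV)²/R:
  P_R1 = (24 - 0.2612)²/2400 = 0.2348 W
  P_R2 = (0.2612 - 0)²/27 = 0.002527 W
  P_R3 = (0.2612 - 0.0007813)²/1200 = 0.00005652 W
  P_R4 = (0 - 0.0007813)²/3.6 = 0.0000001695 W
P_total = P_R1 + P_R2 + P_R3 + P_R4 = 0.2374 W

Final answer: 0.2374 W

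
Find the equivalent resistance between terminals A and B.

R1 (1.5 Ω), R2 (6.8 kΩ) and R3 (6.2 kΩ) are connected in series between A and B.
Reduce the network between node 0 (A) and node 3 (B) by series/parallel combination:
  Rs1 = R1 + R2 (series, joined only at node 1) = 1.5 + 6800 = 6802 Ω
  Rs2 = R3 + Rs1 (series, joined only at node 2) = 6200 + 6802 = 13000 Ω
R_eq = 13 kΩ

Final answer: 13 kΩ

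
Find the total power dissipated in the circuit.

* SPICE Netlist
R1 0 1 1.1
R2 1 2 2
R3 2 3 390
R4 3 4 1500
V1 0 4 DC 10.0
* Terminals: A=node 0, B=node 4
Nodal analysis, taking node 4 as the 0 V reference.
Source V1 fixes V_0 = 10 V.
KCL at each unknown node (sum of currents leaving = 0; resistances in Ω):
  Node 1: (V_1 - 10)/1.1 + (V_1 - V_2)/2 = 0
  Node 2: (V_2 - V_1)/2 + (V_2 - V_3)/390 = 0
  Node 3: (V_3 - V_2)/390 + (V_3 - 0)/1500 = 0
Collecting terms (coefficients in siemens):
  1.409·V_1 - 0.5·V_2 = 9.091
  0.5026·V_2 - 0.5·V_1 - 0.002564·V_3 = 0
  0.003231·V_3 - 0.002564·V_2 = 0
Solving these 3 simultaneous equations (Gaussian elimination) gives:
  V_1 = 9.994 V, V_2 = 9.984 V, V_3 = 7.924 V
Power in each resistor, P = (ΔV)²/R:
  P_R1 = (10 - 9.994)²/1.1 = 0.00003069 W
  P_R2 = (9.994 - 9.984)²/2 = 0.00005581 W
  P_R3 = (9.984 - 7.924)²/390 = 0.01088 W
  P_R4 = (7.924 - 0)²/1500 = 0.04185 W
P_total = P_R1 + P_R2 + P_R3 + P_R4 = 0.05282 W

Final answer: 0.05282 W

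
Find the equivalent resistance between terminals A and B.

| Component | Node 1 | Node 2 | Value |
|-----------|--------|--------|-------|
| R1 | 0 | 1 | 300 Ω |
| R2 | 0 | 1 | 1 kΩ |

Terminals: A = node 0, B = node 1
Reduce the network between node 0 (A) and node 1 (B) by series/parallel combination:
  Rp1 = R1 ‖ R2 (parallel, both between nodes 0 and 1) = 1/(1/300 + 1/1000) = 230.8 Ω
R_eq = 230.8 Ω

Final answer: 230.8 Ω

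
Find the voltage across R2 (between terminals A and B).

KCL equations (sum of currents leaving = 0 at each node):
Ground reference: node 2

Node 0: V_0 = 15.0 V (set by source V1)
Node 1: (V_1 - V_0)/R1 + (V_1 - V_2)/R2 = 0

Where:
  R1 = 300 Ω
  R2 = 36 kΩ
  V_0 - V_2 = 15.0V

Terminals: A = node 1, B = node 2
R1 and R2 are in series across V1 (node 0 → node 1 → node 2), and the output A–B is taken across R2, so this is a voltage divider.
Series current: I = V1/(R1 + R2) = 15/(300 + 36000) = 15/36300 = 0.0004132 A
V_R2 = I × R2 = V1 × R2/(R1 + R2) = 15 × 36000/36300 = 14.88 V

Final answer: 14.88 V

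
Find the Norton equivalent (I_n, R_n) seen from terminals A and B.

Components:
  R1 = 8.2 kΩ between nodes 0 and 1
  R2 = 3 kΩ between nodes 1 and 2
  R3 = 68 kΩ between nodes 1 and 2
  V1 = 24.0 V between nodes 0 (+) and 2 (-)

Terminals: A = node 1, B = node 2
Find the Thévenin equivalent first; then I_n = V_th/R_th and R_n = R_th.
Step 1 — V_th is the open-circuit voltage V_A - V_B (nothing connected across the terminals).
Nodal analysis, taking node 2 as the 0 V reference.
Source V1 fixes V_0 = 24 V.
KCL at each unknown node (sum of currents leaving = 0; resistances in Ω):
  Node 1: (V_1 - 24)/8200 + (V_1 - 0)/3000 + (V_1 - 0)/68000 = 0
Collecting terms: 0.00047 × V_1 = 0.002927  =>  V_1 = 6.227 V
V_th = V_1 - V_2 = 6.227 - 0 = 6.227 V
Step 2 — R_th: zero the source — replace V1 by a short circuit (node 2 merges into node 0) — and find the resistance seen between A (node 1) and B (node 0).
Reduce the network between node 1 (A) and node 0 (B) by series/parallel combination:
  Rp1 = R1 ‖ R2 ‖ R3 (parallel, all between nodes 0 and 1) = 1/(1/8200 + 1/3000 + 1/68000) = 2128 Ω
R_th = 2.128 kΩ
I_n = V_th/R_th = 6.227/2128 = 0.002927 A, and R_n = R_th = 2.128 kΩ

Final answer: I_n = 0.002927 A, R_n = 2.128 kΩ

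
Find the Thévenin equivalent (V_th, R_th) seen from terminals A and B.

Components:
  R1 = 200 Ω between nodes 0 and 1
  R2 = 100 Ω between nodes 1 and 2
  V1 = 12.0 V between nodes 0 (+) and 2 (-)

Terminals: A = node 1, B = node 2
Step 1 — V_th is the open-circuit voltage V_A - V_B (nothing connected across the terminals).
Nodal analysis, taking node 2 as the 0 V reference.
Source V1 fixes V_0 = 12 V.
KCL at each unknown node (sum of currents leaving = 0; resistances in Ω):
  Node 1: (V_1 - 12)/200 + (V_1 - 0)/100 = 0
Collecting terms: 0.015 × V_1 = 0.06  =>  V_1 = 4 V
V_th = V_1 - V_2 = 4 - 0 = 4 V
Step 2 — R_th: zero the source — replace V1 by a short circuit (node 2 merges into node 0) — and find the resistance seen between A (node 1) and B (node 0).
Reduce the network between node 1 (A) and node 0 (B) by series/parallel combination:
  Rp1 = R1 ‖ R2 (parallel, both between nodes 0 and 1) = 1/(1/200 + 1/100) = 66.67 Ω
R_th = 66.67 Ω

Final answer: V_th = 4 V, R_th = 66.67 Ω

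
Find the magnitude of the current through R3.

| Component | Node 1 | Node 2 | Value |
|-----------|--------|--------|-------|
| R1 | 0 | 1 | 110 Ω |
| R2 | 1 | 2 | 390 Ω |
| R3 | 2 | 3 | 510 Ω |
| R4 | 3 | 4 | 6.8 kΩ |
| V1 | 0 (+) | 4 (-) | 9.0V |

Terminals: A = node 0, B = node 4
Nodal analysis, taking node 4 as the 0 V reference.
Source V1 fixes V_0 = 9 V.
KCL at each unknown node (sum of currents leaving = 0; resistances in Ω):
  Node 1: (V_1 - 9)/110 + (V_1 - V_2)/390 = 0
  Node 2: (V_2 - V_1)/390 + (V_2 - V_3)/510 = 0
  Node 3: (V_3 - V_2)/510 + (V_3 - 0)/6800 = 0
Collecting terms (coefficients in siemens):
  0.01166·V_1 - 0.002564·V_2 = 0.08182
  0.004525·V_2 - 0.002564·V_1 - 0.001961·V_3 = 0
  0.002108·V_3 - 0.001961·V_2 = 0
Solving these 3 simultaneous equations (Gaussian elimination) gives:
  V_1 = 8.873 V, V_2 = 8.424 V, V_3 = 7.836 V
I_R3 = (V_2 - V_3)/R3 = (8.424 - 7.836)/510 = 0.001152 A
|I_R3| = 0.001152 A

Final answer: |I_R3| = 0.001152 A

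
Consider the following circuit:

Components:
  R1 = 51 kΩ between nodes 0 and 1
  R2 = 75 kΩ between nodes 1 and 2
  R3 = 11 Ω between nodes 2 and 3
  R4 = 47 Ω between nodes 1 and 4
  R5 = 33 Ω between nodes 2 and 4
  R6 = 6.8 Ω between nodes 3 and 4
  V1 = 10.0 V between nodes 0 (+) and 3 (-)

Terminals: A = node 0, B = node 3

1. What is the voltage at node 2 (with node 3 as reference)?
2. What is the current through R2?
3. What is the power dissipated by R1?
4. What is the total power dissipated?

Nodal analysis, taking node 3 as the 0 V reference.
Source V1 fixes V_0 = 10 V.
KCL at each unknown node (sum of currents leaving = 0; resistances in Ω):
  Node 1: (V_1 - 10)/51000 + (V_1 - V_2)/75000 + (V_1 - V_4)/47 = 0
  Node 2: (V_2 - V_1)/75000 + (V_2 - 0)/11 + (V_2 - V_4)/33 = 0
  Node 4: (V_4 - V_1)/47 + (V_4 - V_2)/33 + (V_4 - 0)/6.8 = 0
Collecting terms (coefficients in siemens):
  0.02131·V_1 - 0.00001333·V_2 - 0.02128·V_4 = 0.0001961
  0.1212·V_2 - 0.00001333·V_1 - 0.0303·V_4 = 0
  0.1986·V_4 - 0.02128·V_1 - 0.0303·V_2 = 0
Solving these 3 simultaneous equations (Gaussian elimination) gives:
  V_1 = 0.01035 V, V_2 = 0.0002894 V, V_4 = 0.001153 V
Part 1:
  Read off the nodal solution: V_2 = 0.0002894 V
Part 2:
  I_R2 = (V_1 - V_2)/R2 = (0.01035 - 0.0002894)/75000 = 0.0000001342 A
  Magnitude: I_R2 = 0.0000001342 A
Part 3:
  I_R1 = (V_0 - V_1)/R1 = (10 - 0.01035)/51000 = 0.0001959 A
  P_R1 = I_R1² × R1 = (0.0001959)² × 51000 = 0.001957 W
Part 4:
  Power in each resistor, P = (ΔV)²/R:
    P_R1 = (10 - 0.01035)²/51000 = 0.001957 W
    P_R2 = (0.01035 - 0.0002894)²/75000 = 0.00000000135 W
    P_R3 = (0.0002894 - 0)²/11 = 0.000000007612 W
    P_R4 = (0.01035 - 0.001153)²/47 = 0.000001801 W
    P_R5 = (0.0002894 - 0.001153)²/33 = 0.00000002261 W
    P_R6 = (0 - 0.001153)²/6.8 = 0.0000001955 W
  P_total = P_R1 + P_R2 + P_R3 + P_R4 + P_R5 + P_R6 = 0.001959 W

Final answers:
1. V_2 = 0.0002894 V
2. I_R2 = 1.342e-07 A
3. P_R1 = 0.001957 W
4. P_total = 0.001959 W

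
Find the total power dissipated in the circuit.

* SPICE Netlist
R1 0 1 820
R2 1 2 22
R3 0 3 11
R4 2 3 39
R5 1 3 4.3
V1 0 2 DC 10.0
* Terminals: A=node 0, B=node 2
Nodal analysis, taking node 2 as the 0 V reference.
Source V1 fixes V_0 = 10 V.
KCL at each unknown node (sum of currents leaving = 0; resistances in Ω):
  Node 1: (V_1 - 10)/820 + (V_1 - 0)/22 + (V_1 - V_3)/4.3 = 0
  Node 3: (V_3 - 10)/11 + (V_3 - 0)/39 + (V_3 - V_1)/4.3 = 0
Collecting terms (coefficients in siemens):
  0.2792·V_1 - 0.2326·V_3 = 0.0122
  0.3491·V_3 - 0.2326·V_1 = 0.9091
Determinant D = (0.2792)(0.3491) - (-0.2326)(-0.2326) = 0.0434
V_1 = [(0.0122)(0.3491) - (-0.2326)(0.9091)]/D = 4.97 V
V_3 = [(0.2792)(0.9091) - (0.0122)(-0.2326)]/D = 5.915 V
Power in each resistor, P = (ΔV)²/R:
  P_R1 = (10 - 4.97)²/820 = 0.03086 W
  P_R2 = (4.97 - 0)²/22 = 1.123 W
  P_R3 = (10 - 5.915)²/11 = 1.517 W
  P_R4 = (0 - 5.915)²/39 = 0.897 W
  P_R5 = (4.97 - 5.915)²/4.3 = 0.2077 W
P_total = P_R1 + P_R2 + P_R3 + P_R4 + P_R5 = 3.775 W

Final answer: 3.775 W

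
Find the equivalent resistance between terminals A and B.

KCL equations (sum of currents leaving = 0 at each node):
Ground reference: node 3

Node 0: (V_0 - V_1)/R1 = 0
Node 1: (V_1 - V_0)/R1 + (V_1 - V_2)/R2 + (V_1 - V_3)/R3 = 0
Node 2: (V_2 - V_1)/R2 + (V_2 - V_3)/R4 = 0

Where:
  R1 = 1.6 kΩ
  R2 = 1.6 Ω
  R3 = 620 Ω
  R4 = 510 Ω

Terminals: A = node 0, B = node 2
Reduce the network between node 0 (A) and node 2 (B) by series/parallel combination:
  Rs1 = R3 + R4 (series, joined only at node 3) = 620 + 510 = 1130 Ω
  Rp1 = R2 ‖ Rs1 (parallel, both between nodes 1 and 2) = 1/(1/1.6 + 1/1130) = 1.598 Ω
  Rs2 = R1 + Rp1 (series, joined only at node 1) = 1600 + 1.598 = 1602 Ω
R_eq = 1.602 kΩ

Final answer: 1.602 kΩ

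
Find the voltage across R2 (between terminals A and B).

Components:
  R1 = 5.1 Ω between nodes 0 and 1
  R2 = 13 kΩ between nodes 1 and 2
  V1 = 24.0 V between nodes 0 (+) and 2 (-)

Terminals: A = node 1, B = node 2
R1 and R2 are in series across V1 (node 0 → node 1 → node 2), and the output A–B is taken across R2, so this is a voltage divider.
Series current: I = V1/(R1 + R2) = 24/(5.1 + 13000) = 24/13010 = 0.001845 A
V_R2 = I × R2 = V1 × R2/(R1 + R2) = 24 × 13000/13010 = 23.99 V

Final answer: 23.99 V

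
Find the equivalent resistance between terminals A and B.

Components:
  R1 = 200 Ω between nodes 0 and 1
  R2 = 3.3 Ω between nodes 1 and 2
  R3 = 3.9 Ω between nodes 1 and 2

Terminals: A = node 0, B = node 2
Reduce the network between node 0 (A) and node 2 (B) by series/parallel combination:
  Rp1 = R2 ‖ R3 (parallel, both between nodes 1 and 2) = 1/(1/3.3 + 1/3.9) = 1.787 Ω
  Rs1 = R1 + Rp1 (series, joined only at node 1) = 200 + 1.787 = 201.8 Ω
R_eq = 201.8 Ω

Final answer: 201.8 Ω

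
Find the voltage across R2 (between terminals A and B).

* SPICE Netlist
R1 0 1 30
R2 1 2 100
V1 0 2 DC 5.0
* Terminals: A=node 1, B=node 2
R1 and R2 are in series across V1 (node 0 → node 1 → node 2), and the output A–B is taken across R2, so this is a voltage divider.
Series current: I = V1/(R1 + R2) = 5/(30 + 100) = 5/130 = 0.03846 A
V_R2 = I × R2 = V1 × R2/(R1 + R2) = 5 × 100/130 = 3.846 V

Final answer: 3.846 V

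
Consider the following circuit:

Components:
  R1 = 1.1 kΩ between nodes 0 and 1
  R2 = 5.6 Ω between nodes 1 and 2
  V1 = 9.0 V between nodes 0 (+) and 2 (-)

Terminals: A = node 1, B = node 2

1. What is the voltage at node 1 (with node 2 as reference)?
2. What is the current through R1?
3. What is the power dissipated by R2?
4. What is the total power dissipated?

Nodal analysis, taking node 2 as the 0 V reference.
Source V1 fixes V_0 = 9 V.
KCL at each unknown node (sum of currents leaving = 0; resistances in Ω):
  Node 1: (V_1 - 9)/1100 + (V_1 - 0)/5.6 = 0
Collecting terms: 0.1795 × V_1 = 0.008182  =>  V_1 = 0.04559 V
Part 1:
  Read off the nodal solution: V_1 = 0.04559 V
Part 2:
  I_R1 = (V_0 - V_1)/R1 = (9 - 0.04559)/1100 = 0.00814 A
  Magnitude: I_R1 = 0.00814 A
Part 3:
  I_R2 = (V_1 - V_2)/R2 = (0.04559 - 0)/5.6 = 0.00814 A
  P_R2 = I_R2² × R2 = (0.00814)² × 5.6 = 0.0003711 W
Part 4:
  Power in each resistor, P = (ΔV)²/R:
    P_R1 = (9 - 0.04559)²/1100 = 0.07289 W
    P_R2 = (0.04559 - 0)²/5.6 = 0.0003711 W
  P_total = P_R1 + P_R2 = 0.07326 W

Final answers:
1. V_1 = 0.04559 V
2. I_R1 = 0.00814 A
3. P_R2 = 0.0003711 W
4. P_total = 0.07326 W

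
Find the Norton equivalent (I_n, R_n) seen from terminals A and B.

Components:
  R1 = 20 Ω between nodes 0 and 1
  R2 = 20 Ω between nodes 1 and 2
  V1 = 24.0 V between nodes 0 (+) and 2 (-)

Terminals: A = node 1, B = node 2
Find the Thévenin equivalent first; then I_n = V_th/R_th and R_n = R_th.
Step 1 — V_th is the open-circuit voltage V_A - V_B (nothing connected across the terminals).
Nodal analysis, taking node 2 as the 0 V reference.
Source V1 fixes V_0 = 24 V.
KCL at each unknown node (sum of currents leaving = 0; resistances in Ω):
  Node 1: (V_1 - 24)/20 + (V_1 - 0)/20 = 0
Collecting terms: 0.1 × V_1 = 1.2  =>  V_1 = 12 V
V_th = V_1 - V_2 = 12 - 0 = 12 V
Step 2 — R_th: zero the source — replace V1 by a short circuit (node 2 merges into node 0) — and find the resistance seen between A (node 1) and B (node 0).
Reduce the network between node 1 (A) and node 0 (B) by series/parallel combination:
  Rp1 = R1 ‖ R2 (parallel, both between nodes 0 and 1) = 1/(1/20 + 1/20) = 10 Ω
R_th = 10 Ω
I_n = V_th/R_th = 12/10 = 1.2 A, and R_n = R_th = 10 Ω

Final answer: I_n = 1.2 A, R_n = 10 Ω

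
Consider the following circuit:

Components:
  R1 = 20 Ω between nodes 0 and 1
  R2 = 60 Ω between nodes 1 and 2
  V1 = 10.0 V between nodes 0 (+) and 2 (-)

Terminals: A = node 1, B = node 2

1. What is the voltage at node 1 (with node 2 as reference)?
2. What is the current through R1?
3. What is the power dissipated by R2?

Nodal analysis, taking node 2 as the 0 V reference.
Source V1 fixes V_0 = 10 V.
KCL at each unknown node (sum of currents leaving = 0; resistances in Ω):
  Node 1: (V_1 - 10)/20 + (V_1 - 0)/60 = 0
Collecting terms: 0.06667 × V_1 = 0.5  =>  V_1 = 7.5 V
Part 1:
  Read off the nodal solution: V_1 = 7.5 V
Part 2:
  I_R1 = (V_0 - V_1)/R1 = (10 - 7.5)/20 = 0.125 A
  Magnitude: I_R1 = 0.125 A
Part 3:
  I_R2 = (V_1 - V_2)/R2 = (7.5 - 0)/60 = 0.125 A
  P_R2 = I_R2² × R2 = (0.125)² × 60 = 0.9375 W

Final answers:
1. V_1 = 7.5 V
2. I_R1 = 0.125 A
3. P_R2 = 0.9375 W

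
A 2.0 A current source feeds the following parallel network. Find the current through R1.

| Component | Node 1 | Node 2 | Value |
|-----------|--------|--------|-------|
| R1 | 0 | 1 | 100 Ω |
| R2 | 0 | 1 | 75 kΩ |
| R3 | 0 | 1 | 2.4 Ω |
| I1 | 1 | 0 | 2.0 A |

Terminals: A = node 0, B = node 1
All resistors sit directly between nodes 0 and 1, so they are in parallel and share one voltage V; the full source current 2 A splits among them.
1/R_par = 1/100 + 1/75000 + 1/2.4 = 0.4267 S  =>  R_par = 2.344 Ω
V = I × R_par = 2 × 2.344 = 4.687 V
I_R1 = V/R1 = 4.687/100 = 0.04687 A

Final answer: 0.04687 A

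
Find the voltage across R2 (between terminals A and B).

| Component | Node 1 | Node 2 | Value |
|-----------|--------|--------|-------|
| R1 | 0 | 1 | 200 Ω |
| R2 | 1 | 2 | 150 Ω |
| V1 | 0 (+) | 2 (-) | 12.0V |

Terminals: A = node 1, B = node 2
R1 and R2 are in series across V1 (node 0 → node 1 → node 2), and the output A–B is taken across R2, so this is a voltage divider.
Series current: I = V1/(R1 + R2) = 12/(200 + 150) = 12/350 = 0.03429 A
V_R2 = I × R2 = V1 × R2/(R1 + R2) = 12 × 150/350 = 5.143 V

Final answer: 5.143 V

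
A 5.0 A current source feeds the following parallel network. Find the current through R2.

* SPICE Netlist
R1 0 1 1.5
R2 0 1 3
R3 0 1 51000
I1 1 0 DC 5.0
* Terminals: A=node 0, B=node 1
All resistors sit directly between nodes 0 and 1, so they are in parallel and share one voltage V; the full source current 5 A splits among them.
1/R_par = 1/1.5 + 1/3 + 1/51000 = 1 S  =>  R_par = 1 Ω
V = I × R_par = 5 × 1 = 5 V
I_R2 = V/R2 = 5/3 = 1.667 A

Final answer: 1.667 A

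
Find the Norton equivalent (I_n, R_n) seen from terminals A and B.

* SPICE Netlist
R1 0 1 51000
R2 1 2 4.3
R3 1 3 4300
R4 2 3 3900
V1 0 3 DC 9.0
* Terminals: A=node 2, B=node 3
Find the Thévenin equivalent first; then I_n = V_th/R_th and R_n = R_th.
Step 1 — V_th is the open-circuit voltage V_A - V_B (nothing connected across the terminals).
Nodal analysis, taking node 3 as the 0 V reference.
Source V1 fixes V_0 = 9 V.
KCL at each unknown node (sum of currents leaving = 0; resistances in Ω):
  Node 1: (V_1 - 9)/51000 + (V_1 - V_2)/4.3 + (V_1 - 0)/4300 = 0
  Node 2: (V_2 - V_1)/4.3 + (V_2 - 0)/3900 = 0
Collecting terms (coefficients in siemens):
  0.2328·V_1 - 0.2326·V_2 = 0.0001765
  0.2328·V_2 - 0.2326·V_1 = 0
Determinant D = (0.2328)(0.2328) - (-0.2326)(-0.2326) = 0.0001183
V_1 = [(0.0001765)(0.2328) - (-0.2326)(0)]/D = 0.3472 V
V_2 = [(0.2328)(0) - (0.0001765)(-0.2326)]/D = 0.3468 V
V_th = V_2 - V_3 = 0.3468 - 0 = 0.3468 V
Step 2 — R_th: zero the source — replace V1 by a short circuit (node 3 merges into node 0) — and find the resistance seen between A (node 2) and B (node 0).
Reduce the network between node 2 (A) and node 0 (B) by series/parallel combination:
  Rp1 = R1 ‖ R3 (parallel, both between nodes 0 and 1) = 1/(1/51000 + 1/4300) = 3966 Ω
  Rs1 = R2 + Rp1 (series, joined only at node 1) = 4.3 + 3966 = 3970 Ω
  Rp2 = R4 ‖ Rs1 (parallel, both between nodes 0 and 2) = 1/(1/3900 + 1/3970) = 1967 Ω
R_th = 1.967 kΩ
I_n = V_th/R_th = 0.3468/1967 = 0.0001763 A, and R_n = R_th = 1.967 kΩ

Final answer: I_n = 0.0001763 A, R_n = 1.967 kΩ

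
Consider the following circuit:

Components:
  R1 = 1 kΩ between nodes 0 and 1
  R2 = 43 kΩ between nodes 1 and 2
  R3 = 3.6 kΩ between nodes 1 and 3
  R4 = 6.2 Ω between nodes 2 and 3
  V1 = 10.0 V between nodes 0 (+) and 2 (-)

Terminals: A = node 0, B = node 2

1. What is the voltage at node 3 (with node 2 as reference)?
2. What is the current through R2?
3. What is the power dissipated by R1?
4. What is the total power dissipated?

Nodal analysis, taking node 2 as the 0 V reference.
Source V1 fixes V_0 = 10 V.
KCL at each unknown node (sum of currents leaving = 0; resistances in Ω):
  Node 1: (V_1 - 10)/1000 + (V_1 - 0)/43000 + (V_1 - V_3)/3600 = 0
  Node 3: (V_3 - V_1)/3600 + (V_3 - 0)/6.2 = 0
Collecting terms (coefficients in siemens):
  0.001301·V_1 - 0.0002778·V_3 = 0.01
  0.1616·V_3 - 0.0002778·V_1 = 0
Determinant D = (0.001301)(0.1616) - (-0.0002778)(-0.0002778) = 0.0002101
V_1 = [(0.01)(0.1616) - (-0.0002778)(0)]/D = 7.689 V
V_3 = [(0.001301)(0) - (0.01)(-0.0002778)]/D = 0.01322 V
Part 1:
  Read off the nodal solution: V_3 = 0.01322 V
Part 2:
  I_R2 = (V_1 - V_2)/R2 = (7.689 - 0)/43000 = 0.0001788 A
  Magnitude: I_R2 = 0.0001788 A
Part 3:
  I_R1 = (V_0 - V_1)/R1 = (10 - 7.689)/1000 = 0.002311 A
  P_R1 = I_R1² × R1 = (0.002311)² × 1000 = 0.005341 W
Part 4:
  Power in each resistor, P = (ΔV)²/R:
    P_R1 = (10 - 7.689)²/1000 = 0.005341 W
    P_R2 = (7.689 - 0)²/43000 = 0.001375 W
    P_R3 = (7.689 - 0.01322)²/3600 = 0.01637 W
    P_R4 = (0 - 0.01322)²/6.2 = 0.00002819 W
  P_total = P_R1 + P_R2 + P_R3 + P_R4 = 0.02311 W

Final answers:
1. V_3 = 0.01322 V
2. I_R2 = 0.0001788 A
3. P_R1 = 0.005341 W
4. P_total = 0.02311 W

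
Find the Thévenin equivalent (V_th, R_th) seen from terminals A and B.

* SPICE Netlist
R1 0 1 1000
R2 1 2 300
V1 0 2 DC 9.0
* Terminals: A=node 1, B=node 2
Step 1 — V_th is the open-circuit voltage V_A - V_B (nothing connected across the terminals).
Nodal analysis, taking node 2 as the 0 V reference.
Source V1 fixes V_0 = 9 V.
KCL at each unknown node (sum of currents leaving = 0; resistances in Ω):
  Node 1: (V_1 - 9)/1000 + (V_1 - 0)/300 = 0
Collecting terms: 0.004333 × V_1 = 0.009  =>  V_1 = 2.077 V
V_th = V_1 - V_2 = 2.077 - 0 = 2.077 V
Step 2 — R_th: zero the source — replace V1 by a short circuit (node 2 merges into node 0) — and find the resistance seen between A (node 1) and B (node 0).
Reduce the network between node 1 (A) and node 0 (B) by series/parallel combination:
  Rp1 = R1 ‖ R2 (parallel, both between nodes 0 and 1) = 1/(1/1000 + 1/300) = 230.8 Ω
R_th = 230.8 Ω

Final answer: V_th = 2.077 V, R_th = 230.8 Ω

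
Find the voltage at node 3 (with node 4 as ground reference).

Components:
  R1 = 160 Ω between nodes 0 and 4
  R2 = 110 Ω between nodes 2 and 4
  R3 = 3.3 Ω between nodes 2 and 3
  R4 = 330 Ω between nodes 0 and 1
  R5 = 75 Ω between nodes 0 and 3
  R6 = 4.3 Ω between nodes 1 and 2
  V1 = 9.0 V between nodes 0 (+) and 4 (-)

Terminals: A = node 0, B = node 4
Nodal analysis, taking node 4 as the 0 V reference.
Source V1 fixes V_0 = 9 V.
KCL at each unknown node (sum of currents leaving = 0; resistances in Ω):
  Node 1: (V_1 - 9)/330 + (V_1 - V_2)/4.3 = 0
  Node 2: (V_2 - 0)/110 + (V_2 - V_3)/3.3 + (V_2 - V_1)/4.3 = 0
  Node 3: (V_3 - V_2)/3.3 + (V_3 - 9)/75 = 0
Collecting terms (coefficients in siemens):
  0.2356·V_1 - 0.2326·V_2 = 0.02727
  0.5447·V_2 - 0.2326·V_1 - 0.303·V_3 = 0
  0.3164·V_3 - 0.303·V_2 = 0.12
Solving these 3 simultaneous equations (Gaussian elimination) gives:
  V_1 = 5.75 V, V_2 = 5.708 V, V_3 = 5.847 V
The requested potential is V_3 = 5.847 V.

Final answer: V_3 = 5.847 V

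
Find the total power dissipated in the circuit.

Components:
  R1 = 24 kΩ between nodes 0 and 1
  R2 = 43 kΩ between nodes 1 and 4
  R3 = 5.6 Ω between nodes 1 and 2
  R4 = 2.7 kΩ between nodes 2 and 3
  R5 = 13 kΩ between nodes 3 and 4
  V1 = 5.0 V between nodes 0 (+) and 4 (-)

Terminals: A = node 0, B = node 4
Nodal analysis, taking node 4 as the 0 V reference.
Source V1 fixes V_0 = 5 V.
KCL at each unknown node (sum of currents leaving = 0; resistances in Ω):
  Node 1: (V_1 - 5)/24000 + (V_1 - 0)/43000 + (V_1 - V_2)/5.6 = 0
  Node 2: (V_2 - V_1)/5.6 + (V_2 - V_3)/2700 = 0
  Node 3: (V_3 - V_2)/2700 + (V_3 - 0)/13000 = 0
Collecting terms (coefficients in siemens):
  0.1786·V_1 - 0.1786·V_2 = 0.0002083
  0.1789·V_2 - 0.1786·V_1 - 0.0003704·V_3 = 0
  0.0004473·V_3 - 0.0003704·V_2 = 0
Solving these 3 simultaneous equations (Gaussian elimination) gives:
  V_1 = 1.62 V, V_2 = 1.62 V, V_3 = 1.341 V
Power in each resistor, P = (ΔV)²/R:
  P_R1 = (5 - 1.62)²/24000 = 0.000476 W
  P_R2 = (1.62 - 0)²/43000 = 0.00006104 W
  P_R3 = (1.62 - 1.62)²/5.6 = 0.00000005959 W
  P_R4 = (1.62 - 1.341)²/2700 = 0.00002873 W
  P_R5 = (1.341 - 0)²/13000 = 0.0001383 W
P_total = P_R1 + P_R2 + P_R3 + P_R4 + P_R5 = 0.0007041 W

Final answer: 0.0007041 W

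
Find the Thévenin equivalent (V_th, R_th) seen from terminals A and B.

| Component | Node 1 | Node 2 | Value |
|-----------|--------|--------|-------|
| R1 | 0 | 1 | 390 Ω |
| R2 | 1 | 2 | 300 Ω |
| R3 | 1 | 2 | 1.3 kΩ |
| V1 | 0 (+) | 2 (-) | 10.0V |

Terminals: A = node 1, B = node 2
Step 1 — V_th is the open-circuit voltage V_A - V_B (nothing connected across the terminals).
Nodal analysis, taking node 2 as the 0 V reference.
Source V1 fixes V_0 = 10 V.
KCL at each unknown node (sum of currents leaving = 0; resistances in Ω):
  Node 1: (V_1 - 10)/390 + (V_1 - 0)/300 + (V_1 - 0)/1300 = 0
Collecting terms: 0.006667 × V_1 = 0.02564  =>  V_1 = 3.846 V
V_th = V_1 - V_2 = 3.846 - 0 = 3.846 V
Step 2 — R_th: zero the source — replace V1 by a short circuit (node 2 merges into node 0) — and find the resistance seen between A (node 1) and B (node 0).
Reduce the network between node 1 (A) and node 0 (B) by series/parallel combination:
  Rp1 = R1 ‖ R2 ‖ R3 (parallel, all between nodes 0 and 1) = 1/(1/390 + 1/300 + 1/1300) = 150 Ω
R_th = 150 Ω

Final answer: V_th = 3.846 V, R_th = 150 Ω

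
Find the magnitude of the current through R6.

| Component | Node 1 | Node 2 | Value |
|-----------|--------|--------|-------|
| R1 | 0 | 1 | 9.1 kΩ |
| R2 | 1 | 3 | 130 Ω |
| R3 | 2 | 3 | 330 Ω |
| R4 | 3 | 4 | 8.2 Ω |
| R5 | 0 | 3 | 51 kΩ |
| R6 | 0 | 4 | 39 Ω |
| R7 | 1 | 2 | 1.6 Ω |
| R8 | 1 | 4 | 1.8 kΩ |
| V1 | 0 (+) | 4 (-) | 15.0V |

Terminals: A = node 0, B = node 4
Nodal analysis, taking node 4 as the 0 V reference.
Source V1 fixes V_0 = 15 V.
KCL at each unknown node (sum of currents leaving = 0; resistances in Ω):
  Node 1: (V_1 - 15)/9100 + (V_1 - V_3)/130 + (V_1 - V_2)/1.6 + (V_1 - 0)/1800 = 0
  Node 2: (V_2 - V_3)/330 + (V_2 - V_1)/1.6 = 0
  Node 3: (V_3 - V_1)/130 + (V_3 - V_2)/330 + (V_3 - 0)/8.2 + (V_3 - 15)/51000 = 0
Collecting terms (coefficients in siemens):
  0.6334·V_1 - 0.625·V_2 - 0.007692·V_3 = 0.001648
  0.628·V_2 - 0.625·V_1 - 0.00303·V_3 = 0
  0.1327·V_3 - 0.007692·V_1 - 0.00303·V_2 = 0.0002941
Solving these 3 simultaneous equations (Gaussian elimination) gives:
  V_1 = 0.1591 V, V_2 = 0.1584 V, V_3 = 0.01506 V
I_R6 = (V_0 - V_4)/R6 = (15 - 0)/39 = 0.3846 A
|I_R6| = 0.3846 A

Final answer: |I_R6| = 0.3846 A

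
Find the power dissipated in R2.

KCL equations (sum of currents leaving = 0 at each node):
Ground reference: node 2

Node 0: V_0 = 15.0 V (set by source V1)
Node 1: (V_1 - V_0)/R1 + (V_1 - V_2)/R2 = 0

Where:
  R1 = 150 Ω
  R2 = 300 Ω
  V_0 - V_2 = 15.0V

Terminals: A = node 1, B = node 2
Nodal analysis, taking node 2 as the 0 V reference.
Source V1 fixes V_0 = 15 V.
KCL at each unknown node (sum of currents leaving = 0; resistances in Ω):
  Node 1: (V_1 - 15)/150 + (V_1 - 0)/300 = 0
Collecting terms: 0.01 × V_1 = 0.1  =>  V_1 = 10 V
I_R2 = (V_1 - V_2)/R2 = (10 - 0)/300 = 0.03333 A
P_R2 = I_R2² × R2 = (0.03333)² × 300 = 0.3333 W

Final answer: 0.3333 W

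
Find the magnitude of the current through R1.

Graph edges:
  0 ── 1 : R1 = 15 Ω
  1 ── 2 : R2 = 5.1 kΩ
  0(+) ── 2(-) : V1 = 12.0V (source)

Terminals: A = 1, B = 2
Nodal analysis, taking node 2 as the 0 V reference.
Source V1 fixes V_0 = 12 V.
KCL at each unknown node (sum of currents leaving = 0; resistances in Ω):
  Node 1: (V_1 - 12)/15 + (V_1 - 0)/5100 = 0
Collecting terms: 0.06686 × V_1 = 0.8  =>  V_1 = 11.96 V
I_R1 = (V_0 - V_1)/R1 = (12 - 11.96)/15 = 0.002346 A
|I_R1| = 0.002346 A

Final answer: |I_R1| = 0.002346 A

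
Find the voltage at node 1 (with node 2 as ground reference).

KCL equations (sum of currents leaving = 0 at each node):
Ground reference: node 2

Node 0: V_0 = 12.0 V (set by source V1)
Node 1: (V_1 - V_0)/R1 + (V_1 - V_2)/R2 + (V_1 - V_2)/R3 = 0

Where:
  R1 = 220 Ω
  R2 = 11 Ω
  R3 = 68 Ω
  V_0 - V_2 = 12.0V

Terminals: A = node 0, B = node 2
Nodal analysis, taking node 2 as the 0 V reference.
Source V1 fixes V_0 = 12 V.
KCL at each unknown node (sum of currents leaving = 0; resistances in Ω):
  Node 1: (V_1 - 12)/220 + (V_1 - 0)/11 + (V_1 - 0)/68 = 0
Collecting terms: 0.1102 × V_1 = 0.05455  =>  V_1 = 0.4951 V
The requested potential is V_1 = 0.4951 V.

Final answer: V_1 = 0.4951 V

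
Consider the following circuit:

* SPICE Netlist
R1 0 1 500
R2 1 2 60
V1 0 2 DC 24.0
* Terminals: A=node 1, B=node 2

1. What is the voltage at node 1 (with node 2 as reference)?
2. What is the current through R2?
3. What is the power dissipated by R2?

Nodal analysis, taking node 2 as the 0 V reference.
Source V1 fixes V_0 = 24 V.
KCL at each unknown node (sum of currents leaving = 0; resistances in Ω):
  Node 1: (V_1 - 24)/500 + (V_1 - 0)/60 = 0
Collecting terms: 0.01867 × V_1 = 0.048  =>  V_1 = 2.571 V
Part 1:
  Read off the nodal solution: V_1 = 2.571 V
Part 2:
  I_R2 = (V_1 - V_2)/R2 = (2.571 - 0)/60 = 0.04286 A
  Magnitude: I_R2 = 0.04286 A
Part 3:
  I_R2 = (V_1 - V_2)/R2 = (2.571 - 0)/60 = 0.04286 A
  P_R2 = I_R2² × R2 = (0.04286)² × 60 = 0.1102 W

Final answers:
1. V_1 = 2.571 V
2. I_R2 = 0.04286 A
3. P_R2 = 0.1102 W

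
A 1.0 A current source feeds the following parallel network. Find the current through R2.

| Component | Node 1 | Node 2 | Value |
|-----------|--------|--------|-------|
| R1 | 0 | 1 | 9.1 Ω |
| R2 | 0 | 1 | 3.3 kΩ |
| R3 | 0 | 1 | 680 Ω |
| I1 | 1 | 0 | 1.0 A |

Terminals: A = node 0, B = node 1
All resistors sit directly between nodes 0 and 1, so they are in parallel and share one voltage V; the full source current 1 A splits among them.
1/R_par = 1/9.1 + 1/3300 + 1/680 = 0.1117 S  =>  R_par = 8.955 Ω
V = I × R_par = 1 × 8.955 = 8.955 V
I_R2 = V/R2 = 8.955/3300 = 0.002714 A

Final answer: 0.002714 A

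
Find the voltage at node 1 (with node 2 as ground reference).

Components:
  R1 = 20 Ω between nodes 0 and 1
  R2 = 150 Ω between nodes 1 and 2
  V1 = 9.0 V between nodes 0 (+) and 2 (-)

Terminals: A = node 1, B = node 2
Nodal analysis, taking node 2 as the 0 V reference.
Source V1 fixes V_0 = 9 V.
KCL at each unknown node (sum of currents leaving = 0; resistances in Ω):
  Node 1: (V_1 - 9)/20 + (V_1 - 0)/150 = 0
Collecting terms: 0.05667 × V_1 = 0.45  =>  V_1 = 7.941 V
The requested potential is V_1 = 7.941 V.

Final answer: V_1 = 7.941 V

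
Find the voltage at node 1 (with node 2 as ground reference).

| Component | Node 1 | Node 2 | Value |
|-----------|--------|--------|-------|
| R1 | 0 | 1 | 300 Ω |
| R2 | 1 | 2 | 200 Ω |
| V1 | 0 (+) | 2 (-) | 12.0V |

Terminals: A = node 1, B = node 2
Nodal analysis, taking node 2 as the 0 V reference.
Source V1 fixes V_0 = 12 V.
KCL at each unknown node (sum of currents leaving = 0; resistances in Ω):
  Node 1: (V_1 - 12)/300 + (V_1 - 0)/200 = 0
Collecting terms: 0.008333 × V_1 = 0.04  =>  V_1 = 4.8 V
The requested potential is V_1 = 4.8 V.

Final answer: V_1 = 4.8 V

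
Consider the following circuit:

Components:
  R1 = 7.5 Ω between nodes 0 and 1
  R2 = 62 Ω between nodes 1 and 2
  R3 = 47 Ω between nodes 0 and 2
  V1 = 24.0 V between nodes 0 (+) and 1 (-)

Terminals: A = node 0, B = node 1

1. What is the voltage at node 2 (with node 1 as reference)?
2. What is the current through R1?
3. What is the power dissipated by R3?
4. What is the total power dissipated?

Nodal analysis, taking node 1 as the 0 V reference.
Source V1 fixes V_0 = 24 V.
KCL at each unknown node (sum of currents leaving = 0; resistances in Ω):
  Node 2: (V_2 - 0)/62 + (V_2 - 24)/47 = 0
Collecting terms: 0.03741 × V_2 = 0.5106  =>  V_2 = 13.65 V
Part 1:
  Read off the nodal solution: V_2 = 13.65 V
Part 2:
  I_R1 = (V_0 - V_1)/R1 = (24 - 0)/7.5 = 3.2 A
  Magnitude: I_R1 = 3.2 A
Part 3:
  I_R3 = (V_0 - V_2)/R3 = (24 - 13.65)/47 = 0.2202 A
  P_R3 = I_R3² × R3 = (0.2202)² × 47 = 2.279 W
Part 4:
  Power in each resistor, P = (ΔV)²/R:
    P_R1 = (24 - 0)²/7.5 = 76.8 W
    P_R2 = (0 - 13.65)²/62 = 3.006 W
    P_R3 = (24 - 13.65)²/47 = 2.279 W
  P_total = P_R1 + P_R2 + P_R3 = 82.08 W

Final answers:
1. V_2 = 13.65 V
2. I_R1 = 3.2 A
3. P_R3 = 2.279 W
4. P_total = 82.08 W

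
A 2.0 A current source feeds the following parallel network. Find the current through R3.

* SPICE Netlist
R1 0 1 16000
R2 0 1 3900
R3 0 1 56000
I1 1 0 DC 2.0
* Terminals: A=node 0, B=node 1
All resistors sit directly between nodes 0 and 1, so they are in parallel and share one voltage V; the full source current 2 A splits among them.
1/R_par = 1/16000 + 1/3900 + 1/56000 = 0.0003368 S  =>  R_par = 2969 Ω
V = I × R_par = 2 × 2969 = 5939 V
I_R3 = V/R3 = 5939/56000 = 0.1061 A

Final answer: 0.1061 A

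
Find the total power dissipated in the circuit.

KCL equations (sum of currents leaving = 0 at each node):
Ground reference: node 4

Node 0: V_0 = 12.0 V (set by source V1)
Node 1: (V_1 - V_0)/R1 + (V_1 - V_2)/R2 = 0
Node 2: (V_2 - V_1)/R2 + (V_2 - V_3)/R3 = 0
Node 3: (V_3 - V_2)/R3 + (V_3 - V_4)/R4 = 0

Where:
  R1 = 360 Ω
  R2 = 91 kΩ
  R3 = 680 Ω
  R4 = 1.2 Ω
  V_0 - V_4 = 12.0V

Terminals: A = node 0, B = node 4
Nodal analysis, taking node 4 as the 0 V reference.
Source V1 fixes V_0 = 12 V.
KCL at each unknown node (sum of currents leaving = 0; resistances in Ω):
  Node 1: (V_1 - 12)/360 + (V_1 - V_2)/91000 = 0
  Node 2: (V_2 - V_1)/91000 + (V_2 - V_3)/680 = 0
  Node 3: (V_3 - V_2)/680 + (V_3 - 0)/1.2 = 0
Collecting terms (coefficients in siemens):
  0.002789·V_1 - 0.00001099·V_2 = 0.03333
  0.001482·V_2 - 0.00001099·V_1 - 0.001471·V_3 = 0
  0.8348·V_3 - 0.001471·V_2 = 0
Solving these 3 simultaneous equations (Gaussian elimination) gives:
  V_1 = 11.95 V, V_2 = 0.08881 V, V_3 = 0.0001565 V
Power in each resistor, P = (ΔV)²/R:
  P_R1 = (12 - 11.95)²/360 = 0.000006119 W
  P_R2 = (11.95 - 0.08881)²/91000 = 0.001547 W
  P_R3 = (0.08881 - 0.0001565)²/680 = 0.00001156 W
  P_R4 = (0.0001565 - 0)²/1.2 = 0.0000000204 W
P_total = P_R1 + P_R2 + P_R3 + P_R4 = 0.001565 W

Final answer: 0.001565 W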